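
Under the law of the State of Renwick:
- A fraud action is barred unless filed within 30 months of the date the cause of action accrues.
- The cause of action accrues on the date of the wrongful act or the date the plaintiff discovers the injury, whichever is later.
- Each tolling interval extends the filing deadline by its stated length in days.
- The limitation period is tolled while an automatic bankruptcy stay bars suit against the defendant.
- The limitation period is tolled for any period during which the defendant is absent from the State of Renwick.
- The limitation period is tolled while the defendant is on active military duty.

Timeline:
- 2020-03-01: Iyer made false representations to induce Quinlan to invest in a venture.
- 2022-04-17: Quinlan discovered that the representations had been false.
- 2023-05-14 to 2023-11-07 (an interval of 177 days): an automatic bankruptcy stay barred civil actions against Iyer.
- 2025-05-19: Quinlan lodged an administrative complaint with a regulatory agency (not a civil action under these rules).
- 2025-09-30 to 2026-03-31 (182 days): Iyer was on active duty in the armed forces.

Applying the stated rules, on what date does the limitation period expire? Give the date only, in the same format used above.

Taking the later of the act (2020-03-01) and discovery (2022-04-17), the claim accrued on 2022-04-17.
30 months from 2022-04-17 is 2024-10-17.
The period was tolled for 177 days by the automatic bankruptcy stay (2023-05-14 to 2023-11-07), pushing the deadline to 2025-04-12.
The defendant's active military service from 2025-09-30 to 2026-03-31 began after the period had already run on 2025-04-12, so it has no tolling effect.
The other events in the timeline have no effect on the limitation period under the stated rules.

2025-04-12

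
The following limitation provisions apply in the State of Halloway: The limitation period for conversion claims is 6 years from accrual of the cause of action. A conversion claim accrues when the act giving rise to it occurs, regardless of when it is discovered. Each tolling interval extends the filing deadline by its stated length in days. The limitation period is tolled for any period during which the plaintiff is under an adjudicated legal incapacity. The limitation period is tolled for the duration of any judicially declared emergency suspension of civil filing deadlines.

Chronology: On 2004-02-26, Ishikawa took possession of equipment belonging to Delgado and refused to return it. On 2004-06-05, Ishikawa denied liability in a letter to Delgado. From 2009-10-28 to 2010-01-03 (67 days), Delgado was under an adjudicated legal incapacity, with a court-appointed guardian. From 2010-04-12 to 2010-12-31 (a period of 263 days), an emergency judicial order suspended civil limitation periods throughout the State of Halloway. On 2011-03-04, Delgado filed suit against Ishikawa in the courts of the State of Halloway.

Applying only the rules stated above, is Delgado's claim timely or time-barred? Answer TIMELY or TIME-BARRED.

The limitation period began to run on 2004-02-26.
6 years from 2004-02-26 is 2010-02-26.
Because the plaintiff's legal incapacity ran from 2009-10-28 to 2010-01-03, the deadline is extended by 67 days to 2010-05-04.
The emergency suspension of filing deadlines from 2010-04-12 to 2010-12-31 tolled the period for 263 days, extending the deadline to 2011-01-22.
None of the other events listed affects the running of the period under the stated rules.
Filing on 2011-03-04 missed the 2011-01-22 deadline — the action is time-barred.

TIME-BARRED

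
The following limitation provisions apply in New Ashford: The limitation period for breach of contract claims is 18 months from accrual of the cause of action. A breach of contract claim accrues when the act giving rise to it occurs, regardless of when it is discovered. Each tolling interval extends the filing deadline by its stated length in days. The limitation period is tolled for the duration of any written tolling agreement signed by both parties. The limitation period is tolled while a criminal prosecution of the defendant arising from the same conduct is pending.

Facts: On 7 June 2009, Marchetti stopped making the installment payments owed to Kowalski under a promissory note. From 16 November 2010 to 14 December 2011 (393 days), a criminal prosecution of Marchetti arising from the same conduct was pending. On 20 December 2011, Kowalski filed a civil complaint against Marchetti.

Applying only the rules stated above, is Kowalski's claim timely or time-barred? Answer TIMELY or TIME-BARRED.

TIMELY

The claim accrued on 7 June 2009, when the wrongful act occurred.
18 months from 7 June 2009 is 7 December 2010.
The period was tolled for 393 days by the pending criminal prosecution (16 November 2010 to 14 December 2011), pushing the deadline to 4 January 2012.
Filing on 20 December 2011 beat the 4 January 2012 deadline — the action is timely.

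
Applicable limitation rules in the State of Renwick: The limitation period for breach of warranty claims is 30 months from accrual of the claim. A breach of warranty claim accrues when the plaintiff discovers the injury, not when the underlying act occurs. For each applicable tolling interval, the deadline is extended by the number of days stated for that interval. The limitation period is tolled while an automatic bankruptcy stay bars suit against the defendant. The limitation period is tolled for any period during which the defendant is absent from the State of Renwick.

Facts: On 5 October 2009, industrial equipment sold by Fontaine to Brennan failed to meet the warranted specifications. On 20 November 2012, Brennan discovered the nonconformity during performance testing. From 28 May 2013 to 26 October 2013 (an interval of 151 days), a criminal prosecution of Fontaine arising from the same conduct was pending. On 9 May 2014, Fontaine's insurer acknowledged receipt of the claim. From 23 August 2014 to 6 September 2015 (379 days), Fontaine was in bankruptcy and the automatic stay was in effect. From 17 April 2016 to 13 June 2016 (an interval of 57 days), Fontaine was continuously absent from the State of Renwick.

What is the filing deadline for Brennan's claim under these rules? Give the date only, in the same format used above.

29 July 2016

Accrual is tied to discovery, so the period began on 20 November 2012 rather than on 5 October 2009 when the act occurred.
Adding the 30 months base period to 20 November 2012 gives a deadline of 20 May 2015, before any tolling.
The period was tolled for 379 days by the automatic bankruptcy stay (23 August 2014 to 6 September 2015), pushing the deadline to 2 June 2016.
Because the defendant's absence from the jurisdiction ran from 17 April 2016 to 13 June 2016, the deadline is extended by 57 days to 29 July 2016.
The pending criminal prosecution from 28 May 2013 to 26 October 2013 does not toll the period, because no stated rule makes a criminal prosecution a tolling event.
None of the other events listed affects the running of the period under the stated rules.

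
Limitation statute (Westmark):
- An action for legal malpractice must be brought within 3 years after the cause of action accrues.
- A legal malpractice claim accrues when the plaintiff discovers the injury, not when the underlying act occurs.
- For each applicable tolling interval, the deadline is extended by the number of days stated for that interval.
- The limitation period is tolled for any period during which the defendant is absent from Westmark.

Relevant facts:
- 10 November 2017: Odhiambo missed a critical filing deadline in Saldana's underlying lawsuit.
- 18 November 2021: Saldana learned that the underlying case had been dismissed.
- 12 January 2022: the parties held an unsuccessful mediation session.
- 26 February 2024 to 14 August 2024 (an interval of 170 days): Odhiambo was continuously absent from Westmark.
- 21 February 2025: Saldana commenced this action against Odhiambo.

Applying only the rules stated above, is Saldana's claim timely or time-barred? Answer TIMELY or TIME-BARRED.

TIMELY

Accrual is tied to discovery, so the period began on 18 November 2021 rather than on 10 November 2017 when the act occurred.
The untolled deadline — 3 years after 18 November 2021 — is 18 November 2024.
The period was tolled for 170 days by the defendant's absence from the jurisdiction (26 February 2024 to 14 August 2024), pushing the deadline to 7 May 2025.
The other events in the timeline have no effect on the limitation period under the stated rules.
Saldana filed on 21 February 2025, before the 7 May 2025 deadline, so the action is timely.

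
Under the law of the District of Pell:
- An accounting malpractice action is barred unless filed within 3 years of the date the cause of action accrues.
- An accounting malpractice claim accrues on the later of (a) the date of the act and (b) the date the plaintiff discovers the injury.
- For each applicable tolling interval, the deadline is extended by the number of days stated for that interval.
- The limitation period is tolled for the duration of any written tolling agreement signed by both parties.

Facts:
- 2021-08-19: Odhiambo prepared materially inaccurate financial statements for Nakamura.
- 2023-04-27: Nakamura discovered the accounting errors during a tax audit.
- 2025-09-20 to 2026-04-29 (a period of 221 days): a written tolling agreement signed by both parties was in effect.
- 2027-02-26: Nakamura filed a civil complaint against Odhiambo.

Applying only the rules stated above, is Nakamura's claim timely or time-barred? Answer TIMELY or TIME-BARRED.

Taking the later of the act (2021-08-19) and discovery (2023-04-27), the claim accrued on 2023-04-27.
3 years from 2023-04-27 is 2026-04-27.
Because the written tolling agreement ran from 2025-09-20 to 2026-04-29, the deadline is extended by 221 days to 2026-12-04.
Nakamura filed on 2027-02-26, after the 2026-12-04 deadline, so the action is time-barred.

TIME-BARRED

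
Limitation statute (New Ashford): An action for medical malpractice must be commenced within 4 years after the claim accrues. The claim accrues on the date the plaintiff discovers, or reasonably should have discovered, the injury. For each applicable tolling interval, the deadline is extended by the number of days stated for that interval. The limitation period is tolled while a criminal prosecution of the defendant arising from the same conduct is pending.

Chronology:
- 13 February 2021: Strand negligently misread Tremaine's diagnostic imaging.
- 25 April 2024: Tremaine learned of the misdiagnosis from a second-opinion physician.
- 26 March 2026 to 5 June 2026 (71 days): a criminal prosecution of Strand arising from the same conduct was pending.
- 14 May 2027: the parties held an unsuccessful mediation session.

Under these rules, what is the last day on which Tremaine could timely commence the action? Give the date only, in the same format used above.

5 July 2028

The claim did not accrue until Tremaine discovered the injury on 25 April 2024; the 13 February 2021 act date does not start the clock under the stated rule.
Adding the 4 years base period to 25 April 2024 gives a deadline of 25 April 2028, before any tolling.
Because the pending criminal prosecution ran from 26 March 2026 to 5 June 2026, the deadline is extended by 71 days to 5 July 2028.
The other events in the timeline have no effect on the limitation period under the stated rules.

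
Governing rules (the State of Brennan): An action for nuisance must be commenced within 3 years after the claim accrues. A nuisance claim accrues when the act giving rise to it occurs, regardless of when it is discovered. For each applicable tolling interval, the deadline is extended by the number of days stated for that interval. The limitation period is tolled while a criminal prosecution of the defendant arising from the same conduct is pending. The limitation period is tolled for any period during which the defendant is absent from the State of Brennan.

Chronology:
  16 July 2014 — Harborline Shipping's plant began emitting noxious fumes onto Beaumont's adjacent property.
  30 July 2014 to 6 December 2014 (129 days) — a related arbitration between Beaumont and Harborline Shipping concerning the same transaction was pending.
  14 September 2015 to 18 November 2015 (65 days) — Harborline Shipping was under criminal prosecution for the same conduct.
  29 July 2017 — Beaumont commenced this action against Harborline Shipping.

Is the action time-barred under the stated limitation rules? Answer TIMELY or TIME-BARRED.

The claim accrued on 16 July 2014, the date of the act.
3 years from 16 July 2014 is 16 July 2017.
The period was tolled for 65 days by the pending criminal prosecution (14 September 2015 to 18 November 2015), pushing the deadline to 19 September 2017.
The pending related arbitration from 30 July 2014 to 6 December 2014 does not toll the period, because no stated rule makes a pending arbitration a tolling event.
Filing on 29 July 2017 beat the 19 September 2017 deadline — the action is timely.

TIMELY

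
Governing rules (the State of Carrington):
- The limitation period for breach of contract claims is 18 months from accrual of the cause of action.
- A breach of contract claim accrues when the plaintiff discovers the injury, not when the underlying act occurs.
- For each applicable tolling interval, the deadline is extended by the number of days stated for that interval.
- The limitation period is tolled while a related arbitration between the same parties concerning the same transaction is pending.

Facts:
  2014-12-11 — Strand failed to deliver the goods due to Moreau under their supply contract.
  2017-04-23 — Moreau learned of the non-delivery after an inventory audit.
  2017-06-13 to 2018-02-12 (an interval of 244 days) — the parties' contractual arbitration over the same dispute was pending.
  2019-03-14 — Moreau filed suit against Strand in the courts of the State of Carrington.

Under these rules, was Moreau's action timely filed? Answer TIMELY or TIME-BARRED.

TIMELY

Accrual is tied to discovery, so the period began on 2017-04-23 rather than on 2014-12-11 when the act occurred.
18 months from 2017-04-23 is 2018-10-23.
The pending related arbitration from 2017-06-13 to 2018-02-12 tolled the period for 244 days, extending the deadline to 2019-06-24.
Filing on 2019-03-14 beat the 2019-06-24 deadline — the action is timely.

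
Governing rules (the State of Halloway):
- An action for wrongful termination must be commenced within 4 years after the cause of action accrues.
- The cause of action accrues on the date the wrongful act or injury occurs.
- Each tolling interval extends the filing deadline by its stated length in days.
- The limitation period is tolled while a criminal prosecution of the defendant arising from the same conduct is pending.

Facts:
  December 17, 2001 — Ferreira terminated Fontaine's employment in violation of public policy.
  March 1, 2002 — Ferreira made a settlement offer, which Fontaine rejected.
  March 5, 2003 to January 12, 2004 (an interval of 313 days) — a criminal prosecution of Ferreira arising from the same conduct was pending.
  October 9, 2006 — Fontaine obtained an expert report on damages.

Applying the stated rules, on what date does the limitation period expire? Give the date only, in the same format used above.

The claim accrued on December 17, 2001, when the wrongful act occurred.
4 years from December 17, 2001 is December 17, 2005.
Because the pending criminal prosecution ran from March 5, 2003 to January 12, 2004, the deadline is extended by 313 days to October 26, 2006.
Nothing else in the chronology tolls or restarts the period.

October 26, 2006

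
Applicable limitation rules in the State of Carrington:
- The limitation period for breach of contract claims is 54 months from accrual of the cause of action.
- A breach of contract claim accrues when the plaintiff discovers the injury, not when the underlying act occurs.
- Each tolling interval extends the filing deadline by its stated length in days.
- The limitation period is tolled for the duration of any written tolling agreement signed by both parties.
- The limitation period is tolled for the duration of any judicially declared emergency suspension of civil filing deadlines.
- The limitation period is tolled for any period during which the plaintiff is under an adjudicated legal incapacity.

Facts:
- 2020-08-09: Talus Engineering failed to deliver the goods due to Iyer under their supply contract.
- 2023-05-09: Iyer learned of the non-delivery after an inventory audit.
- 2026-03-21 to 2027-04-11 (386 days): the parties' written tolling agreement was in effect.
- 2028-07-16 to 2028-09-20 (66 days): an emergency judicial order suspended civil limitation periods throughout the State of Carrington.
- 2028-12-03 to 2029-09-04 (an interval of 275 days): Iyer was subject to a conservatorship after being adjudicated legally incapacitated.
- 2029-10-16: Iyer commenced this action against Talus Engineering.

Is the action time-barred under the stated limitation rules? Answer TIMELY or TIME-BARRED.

TIMELY

The claim did not accrue until Iyer discovered the injury on 2023-05-09; the 2020-08-09 act date does not start the clock under the stated rule.
The untolled deadline — 54 months after 2023-05-09 — is 2027-11-09.
The period was tolled for 386 days by the written tolling agreement (2026-03-21 to 2027-04-11), pushing the deadline to 2028-11-29.
The period was tolled for 66 days by the emergency suspension of filing deadlines (2028-07-16 to 2028-09-20), pushing the deadline to 2029-02-03.
The period was tolled for 275 days by the plaintiff's legal incapacity (2028-12-03 to 2029-09-04), pushing the deadline to 2029-11-05.
Iyer filed on 2029-10-16, before the 2029-11-05 deadline, so the action is timely.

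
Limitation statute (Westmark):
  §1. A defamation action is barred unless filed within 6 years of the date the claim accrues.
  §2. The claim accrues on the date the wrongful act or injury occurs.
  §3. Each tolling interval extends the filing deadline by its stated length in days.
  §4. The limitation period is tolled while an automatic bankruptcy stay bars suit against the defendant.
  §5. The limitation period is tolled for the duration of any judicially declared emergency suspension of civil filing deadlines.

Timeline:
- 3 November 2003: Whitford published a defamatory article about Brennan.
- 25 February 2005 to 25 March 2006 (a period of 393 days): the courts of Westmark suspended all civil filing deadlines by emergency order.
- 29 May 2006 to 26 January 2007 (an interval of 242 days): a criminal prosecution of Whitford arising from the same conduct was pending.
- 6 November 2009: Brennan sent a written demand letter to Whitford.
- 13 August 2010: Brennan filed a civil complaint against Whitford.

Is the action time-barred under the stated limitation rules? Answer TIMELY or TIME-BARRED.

The claim accrued on 3 November 2003, the date of the act.
6 years from 3 November 2003 is 3 November 2009.
Because the emergency suspension of filing deadlines ran from 25 February 2005 to 25 March 2006, the deadline is extended by 393 days to 1 December 2010.
The pending criminal prosecution from 29 May 2006 to 26 January 2007 does not toll the period, because no stated rule makes a criminal prosecution a tolling event.
None of the other events listed affects the running of the period under the stated rules.
The 13 August 2010 filing precedes the 1 December 2010 deadline; the claim is timely.

TIMELY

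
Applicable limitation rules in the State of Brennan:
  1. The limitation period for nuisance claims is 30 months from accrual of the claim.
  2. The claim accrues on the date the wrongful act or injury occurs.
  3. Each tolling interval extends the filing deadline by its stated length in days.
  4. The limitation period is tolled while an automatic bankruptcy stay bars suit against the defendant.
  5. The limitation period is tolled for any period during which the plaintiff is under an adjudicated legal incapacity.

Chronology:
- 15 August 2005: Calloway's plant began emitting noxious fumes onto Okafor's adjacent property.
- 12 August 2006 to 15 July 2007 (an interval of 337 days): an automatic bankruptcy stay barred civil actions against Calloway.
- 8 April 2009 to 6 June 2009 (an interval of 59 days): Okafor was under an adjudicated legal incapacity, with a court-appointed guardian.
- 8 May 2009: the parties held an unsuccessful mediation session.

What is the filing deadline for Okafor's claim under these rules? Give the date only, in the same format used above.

The claim accrued on 15 August 2005, when the wrongful act occurred.
Adding the 30 months base period to 15 August 2005 gives a deadline of 15 February 2008, before any tolling.
Because the automatic bankruptcy stay ran from 12 August 2006 to 15 July 2007, the deadline is extended by 337 days to 17 January 2009.
The plaintiff's legal incapacity from 8 April 2009 to 6 June 2009 began after the period had already run on 17 January 2009, so it has no tolling effect.
Nothing else in the chronology tolls or restarts the period.

17 January 2009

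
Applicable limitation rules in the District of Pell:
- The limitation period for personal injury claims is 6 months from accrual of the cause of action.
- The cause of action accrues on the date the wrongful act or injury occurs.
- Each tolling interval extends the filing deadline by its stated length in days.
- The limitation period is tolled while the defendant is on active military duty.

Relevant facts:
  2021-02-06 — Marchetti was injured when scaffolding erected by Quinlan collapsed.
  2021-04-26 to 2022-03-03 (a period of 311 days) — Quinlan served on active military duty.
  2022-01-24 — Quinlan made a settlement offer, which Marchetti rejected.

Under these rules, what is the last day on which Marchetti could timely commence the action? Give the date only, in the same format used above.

The limitation period began to run on 2021-02-06.
The untolled deadline — 6 months after 2021-02-06 — is 2021-08-06.
The period was tolled for 311 days by the defendant's active military service (2021-04-26 to 2022-03-03), pushing the deadline to 2022-06-13.
The other events in the timeline have no effect on the limitation period under the stated rules.

2022-06-13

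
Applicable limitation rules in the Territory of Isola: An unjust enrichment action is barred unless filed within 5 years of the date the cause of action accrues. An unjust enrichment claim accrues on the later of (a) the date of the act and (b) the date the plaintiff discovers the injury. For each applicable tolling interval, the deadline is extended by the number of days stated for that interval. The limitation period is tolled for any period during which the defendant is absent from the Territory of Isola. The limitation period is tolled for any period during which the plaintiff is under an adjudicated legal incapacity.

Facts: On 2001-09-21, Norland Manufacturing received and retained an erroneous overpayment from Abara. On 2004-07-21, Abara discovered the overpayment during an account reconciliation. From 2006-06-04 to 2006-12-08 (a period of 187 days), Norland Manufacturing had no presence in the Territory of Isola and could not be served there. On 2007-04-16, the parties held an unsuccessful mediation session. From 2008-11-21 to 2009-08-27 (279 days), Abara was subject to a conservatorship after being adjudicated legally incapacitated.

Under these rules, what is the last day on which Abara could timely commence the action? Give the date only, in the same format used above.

2010-10-30

Taking the later of the act (2001-09-21) and discovery (2004-07-21), the claim accrued on 2004-07-21.
5 years from 2004-07-21 is 2009-07-21.
Because the defendant's absence from the jurisdiction ran from 2006-06-04 to 2006-12-08, the deadline is extended by 187 days to 2010-01-24.
The plaintiff's legal incapacity from 2008-11-21 to 2009-08-27 tolled the period for 279 days, extending the deadline to 2010-10-30.
None of the other events listed affects the running of the period under the stated rules.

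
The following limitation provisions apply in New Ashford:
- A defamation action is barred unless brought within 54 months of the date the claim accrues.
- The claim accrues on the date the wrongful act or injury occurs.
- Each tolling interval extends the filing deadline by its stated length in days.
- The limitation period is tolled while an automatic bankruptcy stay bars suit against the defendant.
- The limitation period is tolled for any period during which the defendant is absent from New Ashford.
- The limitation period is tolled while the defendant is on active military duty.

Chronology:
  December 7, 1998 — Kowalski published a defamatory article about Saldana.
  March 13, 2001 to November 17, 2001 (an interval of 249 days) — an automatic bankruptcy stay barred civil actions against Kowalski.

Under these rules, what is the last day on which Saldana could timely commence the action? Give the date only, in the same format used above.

February 11, 2004

The claim accrued on December 7, 1998, the date of the act.
Adding the 54 months base period to December 7, 1998 gives a deadline of June 7, 2003, before any tolling.
The automatic bankruptcy stay from March 13, 2001 to November 17, 2001 tolled the period for 249 days, extending the deadline to February 11, 2004.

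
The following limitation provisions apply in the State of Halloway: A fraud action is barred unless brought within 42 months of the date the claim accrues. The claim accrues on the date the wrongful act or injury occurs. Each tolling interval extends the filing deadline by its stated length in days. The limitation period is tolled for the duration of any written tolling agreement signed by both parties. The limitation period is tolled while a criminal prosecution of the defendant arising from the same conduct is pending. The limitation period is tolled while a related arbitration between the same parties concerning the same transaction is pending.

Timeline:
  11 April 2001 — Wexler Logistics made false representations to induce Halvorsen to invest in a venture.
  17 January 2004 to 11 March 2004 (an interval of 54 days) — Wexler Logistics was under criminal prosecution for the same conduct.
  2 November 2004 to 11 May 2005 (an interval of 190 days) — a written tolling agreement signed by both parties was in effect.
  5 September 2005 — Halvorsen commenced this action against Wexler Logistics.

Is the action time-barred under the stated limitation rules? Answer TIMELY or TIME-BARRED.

The claim accrued on 11 April 2001, the date of the act.
42 months from 11 April 2001 is 11 October 2004.
Because the pending criminal prosecution ran from 17 January 2004 to 11 March 2004, the deadline is extended by 54 days to 4 December 2004.
The written tolling agreement from 2 November 2004 to 11 May 2005 tolled the period for 190 days, extending the deadline to 12 June 2005.
Filing on 5 September 2005 missed the 12 June 2005 deadline — the action is time-barred.

TIME-BARRED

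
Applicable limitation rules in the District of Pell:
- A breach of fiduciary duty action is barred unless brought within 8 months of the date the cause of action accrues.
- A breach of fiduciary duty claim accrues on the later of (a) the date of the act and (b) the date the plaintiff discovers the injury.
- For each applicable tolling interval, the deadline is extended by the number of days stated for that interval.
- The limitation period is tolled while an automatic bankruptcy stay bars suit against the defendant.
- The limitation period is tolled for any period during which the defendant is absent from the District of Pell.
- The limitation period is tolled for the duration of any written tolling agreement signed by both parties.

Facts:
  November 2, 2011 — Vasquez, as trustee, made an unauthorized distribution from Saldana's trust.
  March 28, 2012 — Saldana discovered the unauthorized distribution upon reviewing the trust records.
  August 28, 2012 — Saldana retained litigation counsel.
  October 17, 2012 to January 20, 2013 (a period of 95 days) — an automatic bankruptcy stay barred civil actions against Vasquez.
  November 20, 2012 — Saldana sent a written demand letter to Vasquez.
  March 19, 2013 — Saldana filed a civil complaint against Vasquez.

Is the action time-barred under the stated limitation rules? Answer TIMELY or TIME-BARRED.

TIME-BARRED

Taking the later of the act (November 2, 2011) and discovery (March 28, 2012), the claim accrued on March 28, 2012.
The untolled deadline — 8 months after March 28, 2012 — is November 28, 2012.
Because the automatic bankruptcy stay ran from October 17, 2012 to January 20, 2013, the deadline is extended by 95 days to March 3, 2013.
The other events in the timeline have no effect on the limitation period under the stated rules.
Filing on March 19, 2013 missed the March 3, 2013 deadline — the action is time-barred.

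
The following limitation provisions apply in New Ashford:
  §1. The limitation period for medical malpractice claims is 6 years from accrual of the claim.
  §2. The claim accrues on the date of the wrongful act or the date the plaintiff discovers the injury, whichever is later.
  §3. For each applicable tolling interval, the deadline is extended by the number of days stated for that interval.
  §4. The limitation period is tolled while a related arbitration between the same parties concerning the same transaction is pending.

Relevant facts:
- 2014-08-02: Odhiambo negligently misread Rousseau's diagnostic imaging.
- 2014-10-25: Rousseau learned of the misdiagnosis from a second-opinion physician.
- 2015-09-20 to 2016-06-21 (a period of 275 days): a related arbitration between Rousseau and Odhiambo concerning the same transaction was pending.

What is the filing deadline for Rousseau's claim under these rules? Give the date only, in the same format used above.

2021-07-27

Taking the later of the act (2014-08-02) and discovery (2014-10-25), the claim accrued on 2014-10-25.
6 years from 2014-10-25 is 2020-10-25.
Because the pending related arbitration ran from 2015-09-20 to 2016-06-21, the deadline is extended by 275 days to 2021-07-27.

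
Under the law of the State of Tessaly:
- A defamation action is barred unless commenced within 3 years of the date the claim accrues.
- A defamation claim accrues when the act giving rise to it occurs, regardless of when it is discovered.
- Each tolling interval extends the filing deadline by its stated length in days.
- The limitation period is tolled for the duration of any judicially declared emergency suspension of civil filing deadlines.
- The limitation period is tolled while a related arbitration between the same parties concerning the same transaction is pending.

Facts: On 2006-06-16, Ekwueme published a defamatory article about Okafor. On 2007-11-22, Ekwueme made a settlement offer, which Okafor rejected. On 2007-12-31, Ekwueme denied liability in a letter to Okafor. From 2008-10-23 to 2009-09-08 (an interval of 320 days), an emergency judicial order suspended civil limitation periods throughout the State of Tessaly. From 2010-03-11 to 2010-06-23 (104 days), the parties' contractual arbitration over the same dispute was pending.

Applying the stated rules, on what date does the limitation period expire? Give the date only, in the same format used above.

2010-08-14

The limitation period began to run on 2006-06-16.
The untolled deadline — 3 years after 2006-06-16 — is 2009-06-16.
The emergency suspension of filing deadlines from 2008-10-23 to 2009-09-08 tolled the period for 320 days, extending the deadline to 2010-05-02.
The pending related arbitration from 2010-03-11 to 2010-06-23 tolled the period for 104 days, extending the deadline to 2010-08-14.
The other events in the timeline have no effect on the limitation period under the stated rules.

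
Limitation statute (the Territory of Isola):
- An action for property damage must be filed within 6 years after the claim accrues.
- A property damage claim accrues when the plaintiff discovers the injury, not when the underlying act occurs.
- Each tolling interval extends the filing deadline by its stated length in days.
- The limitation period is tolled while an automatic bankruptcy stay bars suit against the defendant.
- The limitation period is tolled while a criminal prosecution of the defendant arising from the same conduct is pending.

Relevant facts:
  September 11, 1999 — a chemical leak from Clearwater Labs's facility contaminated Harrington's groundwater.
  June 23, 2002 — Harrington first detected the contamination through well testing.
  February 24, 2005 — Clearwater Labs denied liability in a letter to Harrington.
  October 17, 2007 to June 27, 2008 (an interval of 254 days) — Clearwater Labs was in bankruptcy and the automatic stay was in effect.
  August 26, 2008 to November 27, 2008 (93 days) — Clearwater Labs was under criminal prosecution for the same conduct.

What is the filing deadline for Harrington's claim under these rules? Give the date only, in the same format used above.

Accrual is tied to discovery, so the period began on June 23, 2002 rather than on September 11, 1999 when the act occurred.
Adding the 6 years base period to June 23, 2002 gives a deadline of June 23, 2008, before any tolling.
The period was tolled for 254 days by the automatic bankruptcy stay (October 17, 2007 to June 27, 2008), pushing the deadline to March 4, 2009.
Because the pending criminal prosecution ran from August 26, 2008 to November 27, 2008, the deadline is extended by 93 days to June 5, 2009.
None of the other events listed affects the running of the period under the stated rules.

June 5, 2009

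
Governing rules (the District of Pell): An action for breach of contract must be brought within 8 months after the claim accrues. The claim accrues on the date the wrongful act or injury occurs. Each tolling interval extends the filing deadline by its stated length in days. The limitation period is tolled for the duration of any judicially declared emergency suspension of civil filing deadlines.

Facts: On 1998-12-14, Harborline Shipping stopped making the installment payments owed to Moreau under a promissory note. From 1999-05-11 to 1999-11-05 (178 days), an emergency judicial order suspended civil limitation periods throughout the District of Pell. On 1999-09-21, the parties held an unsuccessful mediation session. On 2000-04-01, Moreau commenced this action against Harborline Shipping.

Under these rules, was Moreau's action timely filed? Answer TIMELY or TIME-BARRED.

The claim accrued on 1998-12-14, the date of the act.
Adding the 8 months base period to 1998-12-14 gives a deadline of 1999-08-14, before any tolling.
Because the emergency suspension of filing deadlines ran from 1999-05-11 to 1999-11-05, the deadline is extended by 178 days to 2000-02-08.
None of the other events listed affects the running of the period under the stated rules.
Moreau filed on 2000-04-01, after the 2000-02-08 deadline, so the action is time-barred.

TIME-BARRED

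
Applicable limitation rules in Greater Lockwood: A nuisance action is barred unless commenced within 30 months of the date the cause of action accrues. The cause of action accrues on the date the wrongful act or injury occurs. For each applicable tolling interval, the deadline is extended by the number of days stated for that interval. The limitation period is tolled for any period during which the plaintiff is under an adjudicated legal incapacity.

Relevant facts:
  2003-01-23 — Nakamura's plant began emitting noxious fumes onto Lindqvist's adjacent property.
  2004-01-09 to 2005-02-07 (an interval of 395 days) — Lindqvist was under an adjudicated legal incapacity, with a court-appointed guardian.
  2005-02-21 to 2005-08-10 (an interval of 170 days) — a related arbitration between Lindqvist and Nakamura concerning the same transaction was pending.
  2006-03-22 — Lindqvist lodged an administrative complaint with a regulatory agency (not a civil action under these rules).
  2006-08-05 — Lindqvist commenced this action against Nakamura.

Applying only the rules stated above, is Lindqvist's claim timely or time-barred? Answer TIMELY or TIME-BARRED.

The limitation period began to run on 2003-01-23.
The untolled deadline — 30 months after 2003-01-23 — is 2005-07-23.
The plaintiff's legal incapacity from 2004-01-09 to 2005-02-07 tolled the period for 395 days, extending the deadline to 2006-08-22.
The pending related arbitration from 2005-02-21 to 2005-08-10 does not toll the period, because no stated rule makes a pending arbitration a tolling event.
None of the other events listed affects the running of the period under the stated rules.
Filing on 2006-08-05 beat the 2006-08-22 deadline — the action is timely.

TIMELY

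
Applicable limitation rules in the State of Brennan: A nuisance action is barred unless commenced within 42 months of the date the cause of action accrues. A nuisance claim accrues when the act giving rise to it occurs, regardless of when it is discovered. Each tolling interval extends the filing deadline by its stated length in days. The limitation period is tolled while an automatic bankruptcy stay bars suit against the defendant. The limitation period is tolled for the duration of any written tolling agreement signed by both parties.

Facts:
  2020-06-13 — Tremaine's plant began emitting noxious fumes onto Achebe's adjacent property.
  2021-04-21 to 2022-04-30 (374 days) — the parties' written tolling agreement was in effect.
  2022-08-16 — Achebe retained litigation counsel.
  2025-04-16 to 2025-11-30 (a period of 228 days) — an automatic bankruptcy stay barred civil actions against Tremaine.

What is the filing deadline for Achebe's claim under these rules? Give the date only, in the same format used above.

The cause of action accrued on 2020-06-13, the date of the act.
The untolled deadline — 42 months after 2020-06-13 — is 2023-12-13.
The written tolling agreement from 2021-04-21 to 2022-04-30 tolled the period for 374 days, extending the deadline to 2024-12-21.
The automatic bankruptcy stay from 2025-04-16 to 2025-11-30 began after the period had already run on 2024-12-21, so it has no tolling effect.
The other events in the timeline have no effect on the limitation period under the stated rules.

2024-12-21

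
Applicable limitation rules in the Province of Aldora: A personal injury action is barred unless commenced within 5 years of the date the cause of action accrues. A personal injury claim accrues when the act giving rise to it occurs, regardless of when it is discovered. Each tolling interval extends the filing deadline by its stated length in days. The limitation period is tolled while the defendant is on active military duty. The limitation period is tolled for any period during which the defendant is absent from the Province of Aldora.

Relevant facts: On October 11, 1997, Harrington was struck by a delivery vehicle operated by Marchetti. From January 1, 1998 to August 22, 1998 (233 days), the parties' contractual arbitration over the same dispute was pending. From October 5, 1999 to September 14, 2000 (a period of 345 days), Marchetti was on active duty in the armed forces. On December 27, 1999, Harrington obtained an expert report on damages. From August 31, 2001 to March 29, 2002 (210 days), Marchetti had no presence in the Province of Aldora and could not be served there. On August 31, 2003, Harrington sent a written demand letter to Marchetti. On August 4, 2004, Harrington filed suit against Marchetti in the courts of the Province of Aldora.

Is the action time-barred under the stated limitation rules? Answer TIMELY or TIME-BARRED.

The claim accrued on October 11, 1997, when the wrongful act occurred.
Adding the 5 years base period to October 11, 1997 gives a deadline of October 11, 2002, before any tolling.
The period was tolled for 345 days by the defendant's active military service (October 5, 1999 to September 14, 2000), pushing the deadline to September 21, 2003.
The defendant's absence from the jurisdiction from August 31, 2001 to March 29, 2002 tolled the period for 210 days, extending the deadline to April 18, 2004.
Although a pending arbitration ran from January 1, 1998 to August 22, 1998, the stated rules do not make that a tolling event, so it is disregarded.
None of the other events listed affects the running of the period under the stated rules.
Harrington filed on August 4, 2004, after the April 18, 2004 deadline, so the action is time-barred.

TIME-BARRED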